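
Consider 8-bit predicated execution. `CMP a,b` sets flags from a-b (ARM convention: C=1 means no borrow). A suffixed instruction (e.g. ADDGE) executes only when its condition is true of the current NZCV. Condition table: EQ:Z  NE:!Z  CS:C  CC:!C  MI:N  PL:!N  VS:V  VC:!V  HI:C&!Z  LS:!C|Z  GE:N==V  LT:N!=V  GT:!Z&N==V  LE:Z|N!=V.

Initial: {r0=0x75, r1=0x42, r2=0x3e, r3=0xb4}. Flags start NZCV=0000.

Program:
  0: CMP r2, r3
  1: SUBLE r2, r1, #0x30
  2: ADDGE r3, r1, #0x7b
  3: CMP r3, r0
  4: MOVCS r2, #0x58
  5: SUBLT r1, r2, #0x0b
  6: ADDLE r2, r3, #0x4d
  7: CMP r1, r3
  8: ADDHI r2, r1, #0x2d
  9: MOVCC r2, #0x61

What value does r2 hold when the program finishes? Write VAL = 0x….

VAL = 0x61

0: ✓ CMP  NZCV=1001
1: · SUBLE
2: ✓ ADDGE  r3←0xbd
3: ✓ CMP  NZCV=0011
4: ✓ MOVCS  r2←0x58
5: ✓ SUBLT  r1←0x4d
6: ✓ ADDLE  r2←0x0a
7: ✓ CMP  NZCV=1001
8: · ADDHI
9: ✓ MOVCC  r2←0x61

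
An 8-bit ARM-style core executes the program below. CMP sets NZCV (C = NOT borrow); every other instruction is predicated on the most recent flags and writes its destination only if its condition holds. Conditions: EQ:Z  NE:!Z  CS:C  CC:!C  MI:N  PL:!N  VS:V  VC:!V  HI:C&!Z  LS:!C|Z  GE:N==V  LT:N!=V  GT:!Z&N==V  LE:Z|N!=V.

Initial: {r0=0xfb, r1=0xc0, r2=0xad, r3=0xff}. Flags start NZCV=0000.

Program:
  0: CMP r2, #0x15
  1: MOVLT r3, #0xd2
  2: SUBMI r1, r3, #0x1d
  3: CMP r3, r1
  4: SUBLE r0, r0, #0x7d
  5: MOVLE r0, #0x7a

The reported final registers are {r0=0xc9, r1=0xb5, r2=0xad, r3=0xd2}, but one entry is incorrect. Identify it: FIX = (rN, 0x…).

0: ✓ CMP  NZCV=1010
1: ✓ MOVLT  r3←0xd2
2: ✓ SUBMI  r1←0xb5
3: ✓ CMP  NZCV=0010
4: · SUBLE
5: · MOVLE

FIX = (r0, 0xfb)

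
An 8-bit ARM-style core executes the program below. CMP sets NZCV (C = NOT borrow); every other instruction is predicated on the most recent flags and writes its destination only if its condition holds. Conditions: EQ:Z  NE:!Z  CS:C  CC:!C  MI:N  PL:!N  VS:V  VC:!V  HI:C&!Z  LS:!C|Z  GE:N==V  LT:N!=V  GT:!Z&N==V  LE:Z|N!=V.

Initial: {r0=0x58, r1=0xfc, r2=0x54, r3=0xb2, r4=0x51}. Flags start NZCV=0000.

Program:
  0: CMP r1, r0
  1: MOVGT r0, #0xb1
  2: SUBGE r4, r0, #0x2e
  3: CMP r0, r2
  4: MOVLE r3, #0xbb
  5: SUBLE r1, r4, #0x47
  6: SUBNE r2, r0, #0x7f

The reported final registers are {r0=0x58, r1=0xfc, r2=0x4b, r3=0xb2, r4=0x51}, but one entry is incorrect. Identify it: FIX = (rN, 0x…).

FIX = (r2, 0xd9)

[0] flags=1010 → (cmp)
[1] flags=1010 GT?F → skip
[2] flags=1010 GE?F → skip
[3] flags=0010 → (cmp)
[4] flags=0010 LE?F → skip
[5] flags=0010 LE?F → skip
[6] flags=0010 NE?T → r2=0xd9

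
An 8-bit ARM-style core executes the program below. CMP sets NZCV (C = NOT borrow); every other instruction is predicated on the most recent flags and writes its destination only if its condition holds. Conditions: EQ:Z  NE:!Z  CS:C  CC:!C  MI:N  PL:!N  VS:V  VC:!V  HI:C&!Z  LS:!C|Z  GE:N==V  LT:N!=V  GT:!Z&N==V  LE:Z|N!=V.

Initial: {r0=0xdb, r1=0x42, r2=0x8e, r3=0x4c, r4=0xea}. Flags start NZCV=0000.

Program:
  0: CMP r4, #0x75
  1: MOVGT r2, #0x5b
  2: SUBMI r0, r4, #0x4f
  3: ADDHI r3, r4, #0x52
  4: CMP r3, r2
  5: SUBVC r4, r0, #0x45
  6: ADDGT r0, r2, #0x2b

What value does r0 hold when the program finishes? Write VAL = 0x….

0: ✓ CMP  NZCV=0011
1: · MOVGT
2: · SUBMI
3: ✓ ADDHI  r3←0x3c
4: ✓ CMP  NZCV=1001
5: · SUBVC
6: ✓ ADDGT  r0←0xb9

VAL = 0xb9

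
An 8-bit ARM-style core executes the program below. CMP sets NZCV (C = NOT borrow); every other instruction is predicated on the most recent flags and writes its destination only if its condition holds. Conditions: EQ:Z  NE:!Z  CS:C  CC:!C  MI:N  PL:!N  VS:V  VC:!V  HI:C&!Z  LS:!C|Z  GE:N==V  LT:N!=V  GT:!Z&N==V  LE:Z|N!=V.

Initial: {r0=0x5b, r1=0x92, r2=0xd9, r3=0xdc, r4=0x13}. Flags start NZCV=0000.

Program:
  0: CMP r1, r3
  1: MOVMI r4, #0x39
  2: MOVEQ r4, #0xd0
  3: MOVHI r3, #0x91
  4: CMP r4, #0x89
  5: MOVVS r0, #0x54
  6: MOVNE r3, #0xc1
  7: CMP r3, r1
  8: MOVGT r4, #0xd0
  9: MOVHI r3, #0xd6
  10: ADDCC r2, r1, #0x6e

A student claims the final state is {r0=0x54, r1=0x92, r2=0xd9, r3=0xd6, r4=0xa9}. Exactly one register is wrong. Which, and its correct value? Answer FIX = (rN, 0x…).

FIX = (r4, 0xd0)

[0] flags=1000 → (cmp)
[1] flags=1000 MI?T → r4=0x39
[2] flags=1000 EQ?F → skip
[3] flags=1000 HI?F → skip
[4] flags=1001 → (cmp)
[5] flags=1001 VS?T → r0=0x54
[6] flags=1001 NE?T → r3=0xc1
[7] flags=0010 → (cmp)
[8] flags=0010 GT?T → r4=0xd0
[9] flags=0010 HI?T → r3=0xd6
[10] flags=0010 CC?F → skip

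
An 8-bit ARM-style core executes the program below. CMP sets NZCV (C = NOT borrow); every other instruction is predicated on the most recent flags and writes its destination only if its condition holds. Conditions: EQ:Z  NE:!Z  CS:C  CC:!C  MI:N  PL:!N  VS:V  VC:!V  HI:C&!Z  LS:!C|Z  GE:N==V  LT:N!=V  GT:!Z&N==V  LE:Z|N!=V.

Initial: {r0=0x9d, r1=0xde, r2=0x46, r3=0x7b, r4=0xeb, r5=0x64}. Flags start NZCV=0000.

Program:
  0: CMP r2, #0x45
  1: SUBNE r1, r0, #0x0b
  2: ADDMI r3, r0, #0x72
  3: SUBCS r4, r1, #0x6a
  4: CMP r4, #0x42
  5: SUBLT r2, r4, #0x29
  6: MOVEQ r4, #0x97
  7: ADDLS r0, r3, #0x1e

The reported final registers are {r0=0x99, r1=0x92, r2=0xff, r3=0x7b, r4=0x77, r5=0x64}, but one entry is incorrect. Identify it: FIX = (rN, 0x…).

FIX = (r4, 0x28)

0: ✓ CMP  NZCV=0010
1: ✓ SUBNE  r1←0x92
2: · ADDMI
3: ✓ SUBCS  r4←0x28
4: ✓ CMP  NZCV=1000
5: ✓ SUBLT  r2←0xff
6: · MOVEQ
7: ✓ ADDLS  r0←0x99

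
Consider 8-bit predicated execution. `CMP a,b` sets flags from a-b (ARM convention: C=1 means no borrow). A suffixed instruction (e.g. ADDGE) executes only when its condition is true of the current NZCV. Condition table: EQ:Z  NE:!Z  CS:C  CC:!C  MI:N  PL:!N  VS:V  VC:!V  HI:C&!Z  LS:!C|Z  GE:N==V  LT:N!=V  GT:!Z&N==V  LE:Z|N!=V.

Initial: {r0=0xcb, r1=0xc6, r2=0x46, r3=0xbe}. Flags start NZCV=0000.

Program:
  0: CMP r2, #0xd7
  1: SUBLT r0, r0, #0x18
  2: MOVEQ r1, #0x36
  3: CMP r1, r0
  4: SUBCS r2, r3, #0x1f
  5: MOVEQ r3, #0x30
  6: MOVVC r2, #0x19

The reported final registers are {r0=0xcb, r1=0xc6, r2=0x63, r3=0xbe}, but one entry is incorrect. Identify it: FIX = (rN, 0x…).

0: ✓ CMP  NZCV=0000
1: · SUBLT
2: · MOVEQ
3: ✓ CMP  NZCV=1000
4: · SUBCS
5: · MOVEQ
6: ✓ MOVVC  r2←0x19

FIX = (r2, 0x19)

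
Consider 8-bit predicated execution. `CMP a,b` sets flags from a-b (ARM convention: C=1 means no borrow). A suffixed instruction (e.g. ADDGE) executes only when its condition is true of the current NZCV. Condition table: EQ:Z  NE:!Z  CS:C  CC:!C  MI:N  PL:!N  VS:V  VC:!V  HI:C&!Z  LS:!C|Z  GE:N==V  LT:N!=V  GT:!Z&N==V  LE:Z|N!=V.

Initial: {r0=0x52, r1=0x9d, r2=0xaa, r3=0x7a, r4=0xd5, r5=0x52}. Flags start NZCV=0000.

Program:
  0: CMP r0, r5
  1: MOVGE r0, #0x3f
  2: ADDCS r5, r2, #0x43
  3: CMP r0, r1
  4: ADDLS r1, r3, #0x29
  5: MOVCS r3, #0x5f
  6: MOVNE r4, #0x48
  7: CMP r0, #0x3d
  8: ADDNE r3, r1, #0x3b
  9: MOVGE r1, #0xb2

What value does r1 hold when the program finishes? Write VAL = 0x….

VAL = 0xb2

0: ✓ CMP  NZCV=0110
1: ✓ MOVGE  r0←0x3f
2: ✓ ADDCS  r5←0xed
3: ✓ CMP  NZCV=1001
4: ✓ ADDLS  r1←0xa3
5: · MOVCS
6: ✓ MOVNE  r4←0x48
7: ✓ CMP  NZCV=0010
8: ✓ ADDNE  r3←0xde
9: ✓ MOVGE  r1←0xb2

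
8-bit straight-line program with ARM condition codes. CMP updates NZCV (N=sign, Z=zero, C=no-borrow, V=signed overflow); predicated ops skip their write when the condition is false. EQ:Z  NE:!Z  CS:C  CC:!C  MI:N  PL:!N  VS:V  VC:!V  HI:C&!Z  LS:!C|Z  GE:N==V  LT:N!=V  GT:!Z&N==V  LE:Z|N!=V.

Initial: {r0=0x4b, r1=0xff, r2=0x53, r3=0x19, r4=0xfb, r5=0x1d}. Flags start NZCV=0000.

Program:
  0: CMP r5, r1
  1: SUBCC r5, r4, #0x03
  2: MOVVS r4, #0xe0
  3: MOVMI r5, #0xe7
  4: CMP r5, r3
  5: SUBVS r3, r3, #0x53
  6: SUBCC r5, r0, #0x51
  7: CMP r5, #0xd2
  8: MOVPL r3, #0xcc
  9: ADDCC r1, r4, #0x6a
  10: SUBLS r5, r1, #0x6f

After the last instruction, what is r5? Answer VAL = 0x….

VAL = 0xf8

0: ✓ CMP  NZCV=0000
1: ✓ SUBCC  r5←0xf8
2: · MOVVS
3: · MOVMI
4: ✓ CMP  NZCV=1010
5: · SUBVS
6: · SUBCC
7: ✓ CMP  NZCV=0010
8: ✓ MOVPL  r3←0xcc
9: · ADDCC
10: · SUBLS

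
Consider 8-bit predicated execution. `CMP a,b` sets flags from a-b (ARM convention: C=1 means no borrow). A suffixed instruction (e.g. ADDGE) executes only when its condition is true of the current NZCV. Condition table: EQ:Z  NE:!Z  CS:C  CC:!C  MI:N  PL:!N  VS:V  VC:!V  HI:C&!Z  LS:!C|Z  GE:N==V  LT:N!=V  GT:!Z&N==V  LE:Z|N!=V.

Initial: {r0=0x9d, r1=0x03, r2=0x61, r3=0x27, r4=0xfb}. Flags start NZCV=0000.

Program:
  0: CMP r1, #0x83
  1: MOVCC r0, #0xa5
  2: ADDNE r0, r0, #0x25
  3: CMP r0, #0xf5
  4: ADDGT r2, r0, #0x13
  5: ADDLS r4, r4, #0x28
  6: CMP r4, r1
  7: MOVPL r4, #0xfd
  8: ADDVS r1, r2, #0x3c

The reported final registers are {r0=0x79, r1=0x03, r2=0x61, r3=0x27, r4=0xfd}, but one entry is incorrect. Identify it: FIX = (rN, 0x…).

FIX = (r0, 0xca)

[0] flags=1001 → (cmp)
[1] flags=1001 CC?T → r0=0xa5
[2] flags=1001 NE?T → r0=0xca
[3] flags=1000 → (cmp)
[4] flags=1000 GT?F → skip
[5] flags=1000 LS?T → r4=0x23
[6] flags=0010 → (cmp)
[7] flags=0010 PL?T → r4=0xfd
[8] flags=0010 VS?F → skip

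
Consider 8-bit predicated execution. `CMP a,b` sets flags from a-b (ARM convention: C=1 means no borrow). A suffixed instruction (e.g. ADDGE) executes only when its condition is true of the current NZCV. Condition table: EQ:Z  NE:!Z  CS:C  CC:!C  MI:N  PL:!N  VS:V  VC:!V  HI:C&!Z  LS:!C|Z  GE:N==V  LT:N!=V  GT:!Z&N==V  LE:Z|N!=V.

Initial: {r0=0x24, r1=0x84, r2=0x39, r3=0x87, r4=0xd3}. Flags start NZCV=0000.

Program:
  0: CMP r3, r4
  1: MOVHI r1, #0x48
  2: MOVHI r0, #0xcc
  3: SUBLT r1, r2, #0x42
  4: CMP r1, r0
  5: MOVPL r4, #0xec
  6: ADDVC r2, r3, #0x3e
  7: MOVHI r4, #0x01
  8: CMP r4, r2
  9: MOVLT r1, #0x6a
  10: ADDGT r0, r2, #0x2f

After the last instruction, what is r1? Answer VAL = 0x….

0: ✓ CMP  NZCV=1000
1: · MOVHI
2: · MOVHI
3: ✓ SUBLT  r1←0xf7
4: ✓ CMP  NZCV=1010
5: · MOVPL
6: ✓ ADDVC  r2←0xc5
7: ✓ MOVHI  r4←0x01
8: ✓ CMP  NZCV=0000
9: · MOVLT
10: ✓ ADDGT  r0←0xf4

VAL = 0xf7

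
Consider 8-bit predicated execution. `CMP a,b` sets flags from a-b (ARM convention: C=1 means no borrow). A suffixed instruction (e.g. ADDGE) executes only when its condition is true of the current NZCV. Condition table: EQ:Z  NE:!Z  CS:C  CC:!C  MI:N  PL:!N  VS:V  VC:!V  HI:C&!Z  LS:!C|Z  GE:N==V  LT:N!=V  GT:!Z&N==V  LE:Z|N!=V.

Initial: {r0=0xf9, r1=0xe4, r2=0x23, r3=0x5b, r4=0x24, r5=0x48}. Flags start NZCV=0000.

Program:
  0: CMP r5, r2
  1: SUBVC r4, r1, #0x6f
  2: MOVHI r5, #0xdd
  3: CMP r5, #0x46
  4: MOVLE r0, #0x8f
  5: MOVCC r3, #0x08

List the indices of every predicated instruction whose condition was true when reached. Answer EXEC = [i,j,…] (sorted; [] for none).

[0] flags=0010 → (cmp)
[1] flags=0010 VC?T → r4=0x75
[2] flags=0010 HI?T → r5=0xdd
[3] flags=1010 → (cmp)
[4] flags=1010 LE?T → r0=0x8f
[5] flags=1010 CC?F → skip

EXEC = [1,2,4]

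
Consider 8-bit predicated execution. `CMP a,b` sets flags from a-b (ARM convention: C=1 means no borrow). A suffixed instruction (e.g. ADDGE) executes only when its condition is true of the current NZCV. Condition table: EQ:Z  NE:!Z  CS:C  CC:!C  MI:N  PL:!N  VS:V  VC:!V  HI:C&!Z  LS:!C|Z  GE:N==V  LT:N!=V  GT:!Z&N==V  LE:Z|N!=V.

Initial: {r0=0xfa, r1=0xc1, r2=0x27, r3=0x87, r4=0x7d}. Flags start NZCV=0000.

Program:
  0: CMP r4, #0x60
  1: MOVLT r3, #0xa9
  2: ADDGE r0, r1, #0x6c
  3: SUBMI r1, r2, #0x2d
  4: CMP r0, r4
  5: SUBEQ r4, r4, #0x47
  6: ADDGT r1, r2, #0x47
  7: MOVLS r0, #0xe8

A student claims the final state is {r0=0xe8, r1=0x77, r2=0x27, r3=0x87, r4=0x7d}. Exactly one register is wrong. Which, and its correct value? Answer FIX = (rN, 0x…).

FIX = (r1, 0xc1)

0: ✓ CMP  NZCV=0010
1: · MOVLT
2: ✓ ADDGE  r0←0x2d
3: · SUBMI
4: ✓ CMP  NZCV=1000
5: · SUBEQ
6: · ADDGT
7: ✓ MOVLS  r0←0xe8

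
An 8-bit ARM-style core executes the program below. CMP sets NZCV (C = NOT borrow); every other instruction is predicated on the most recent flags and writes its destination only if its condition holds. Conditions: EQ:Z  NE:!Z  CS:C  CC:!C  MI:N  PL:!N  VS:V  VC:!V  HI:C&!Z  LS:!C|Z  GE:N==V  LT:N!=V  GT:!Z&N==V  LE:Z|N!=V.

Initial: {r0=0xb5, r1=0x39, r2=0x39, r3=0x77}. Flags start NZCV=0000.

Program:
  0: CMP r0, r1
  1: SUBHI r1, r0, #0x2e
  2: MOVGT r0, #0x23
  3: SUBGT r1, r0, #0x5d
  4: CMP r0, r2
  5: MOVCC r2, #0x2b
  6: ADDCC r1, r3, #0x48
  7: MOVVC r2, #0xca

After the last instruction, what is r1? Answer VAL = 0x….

VAL = 0x87

0: ✓ CMP  NZCV=0011
1: ✓ SUBHI  r1←0x87
2: · MOVGT
3: · SUBGT
4: ✓ CMP  NZCV=0011
5: · MOVCC
6: · ADDCC
7: · MOVVC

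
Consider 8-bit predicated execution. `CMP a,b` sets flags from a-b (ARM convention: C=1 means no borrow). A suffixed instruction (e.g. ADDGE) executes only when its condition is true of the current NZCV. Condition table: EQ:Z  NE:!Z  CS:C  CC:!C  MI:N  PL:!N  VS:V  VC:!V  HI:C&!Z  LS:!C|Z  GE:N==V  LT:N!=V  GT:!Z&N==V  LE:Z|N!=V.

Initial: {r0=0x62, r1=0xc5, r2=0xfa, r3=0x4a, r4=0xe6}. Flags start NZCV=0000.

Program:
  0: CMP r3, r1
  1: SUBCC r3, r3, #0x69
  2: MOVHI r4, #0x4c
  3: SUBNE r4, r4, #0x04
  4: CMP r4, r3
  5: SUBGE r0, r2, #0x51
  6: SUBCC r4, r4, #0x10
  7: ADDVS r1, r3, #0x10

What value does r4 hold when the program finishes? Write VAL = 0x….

VAL = 0xe2

[0] flags=1001 → (cmp)
[1] flags=1001 CC?T → r3=0xe1
[2] flags=1001 HI?F → skip
[3] flags=1001 NE?T → r4=0xe2
[4] flags=0010 → (cmp)
[5] flags=0010 GE?T → r0=0xa9
[6] flags=0010 CC?F → skip
[7] flags=0010 VS?F → skip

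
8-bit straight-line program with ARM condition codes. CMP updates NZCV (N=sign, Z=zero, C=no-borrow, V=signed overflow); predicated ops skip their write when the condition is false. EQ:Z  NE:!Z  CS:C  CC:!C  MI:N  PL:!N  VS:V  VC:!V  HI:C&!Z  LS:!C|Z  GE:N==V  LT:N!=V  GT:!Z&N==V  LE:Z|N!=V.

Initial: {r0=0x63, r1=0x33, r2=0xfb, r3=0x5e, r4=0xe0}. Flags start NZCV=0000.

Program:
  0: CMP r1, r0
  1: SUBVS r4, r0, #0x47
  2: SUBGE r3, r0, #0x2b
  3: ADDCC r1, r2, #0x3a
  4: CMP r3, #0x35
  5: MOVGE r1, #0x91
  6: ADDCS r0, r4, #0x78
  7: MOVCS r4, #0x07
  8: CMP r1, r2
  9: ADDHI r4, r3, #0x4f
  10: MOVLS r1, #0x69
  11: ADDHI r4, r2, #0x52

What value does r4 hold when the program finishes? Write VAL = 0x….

0: ✓ CMP  NZCV=1000
1: · SUBVS
2: · SUBGE
3: ✓ ADDCC  r1←0x35
4: ✓ CMP  NZCV=0010
5: ✓ MOVGE  r1←0x91
6: ✓ ADDCS  r0←0x58
7: ✓ MOVCS  r4←0x07
8: ✓ CMP  NZCV=1000
9: · ADDHI
10: ✓ MOVLS  r1←0x69
11: · ADDHI

VAL = 0x07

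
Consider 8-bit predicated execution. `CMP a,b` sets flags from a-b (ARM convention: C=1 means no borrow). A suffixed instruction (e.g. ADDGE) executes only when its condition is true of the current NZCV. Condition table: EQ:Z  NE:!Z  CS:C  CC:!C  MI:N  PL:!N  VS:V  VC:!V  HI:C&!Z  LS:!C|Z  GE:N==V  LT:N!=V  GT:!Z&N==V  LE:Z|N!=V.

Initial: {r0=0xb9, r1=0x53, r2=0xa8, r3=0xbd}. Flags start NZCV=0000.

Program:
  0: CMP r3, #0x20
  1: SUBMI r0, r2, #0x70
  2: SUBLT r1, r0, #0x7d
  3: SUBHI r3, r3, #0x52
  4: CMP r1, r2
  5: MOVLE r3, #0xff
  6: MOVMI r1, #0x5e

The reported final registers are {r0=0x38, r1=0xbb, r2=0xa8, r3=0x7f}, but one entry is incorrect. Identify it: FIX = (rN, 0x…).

0: ✓ CMP  NZCV=1010
1: ✓ SUBMI  r0←0x38
2: ✓ SUBLT  r1←0xbb
3: ✓ SUBHI  r3←0x6b
4: ✓ CMP  NZCV=0010
5: · MOVLE
6: · MOVMI

FIX = (r3, 0x6b)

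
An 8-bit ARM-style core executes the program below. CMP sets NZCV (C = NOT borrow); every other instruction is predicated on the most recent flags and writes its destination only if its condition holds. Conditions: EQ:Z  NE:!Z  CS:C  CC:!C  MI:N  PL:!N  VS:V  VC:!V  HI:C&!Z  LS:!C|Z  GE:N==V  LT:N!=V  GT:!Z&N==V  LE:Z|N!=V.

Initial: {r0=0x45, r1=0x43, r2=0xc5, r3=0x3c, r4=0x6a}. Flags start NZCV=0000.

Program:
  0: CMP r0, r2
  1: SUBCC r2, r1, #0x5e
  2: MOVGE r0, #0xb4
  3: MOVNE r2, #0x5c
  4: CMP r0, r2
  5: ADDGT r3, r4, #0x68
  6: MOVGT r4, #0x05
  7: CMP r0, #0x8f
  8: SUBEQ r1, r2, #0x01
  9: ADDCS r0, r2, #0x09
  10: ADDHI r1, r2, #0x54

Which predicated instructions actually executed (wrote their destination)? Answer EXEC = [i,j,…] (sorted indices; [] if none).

EXEC = [1,2,3,9,10]

0: ✓ CMP  NZCV=1001
1: ✓ SUBCC  r2←0xe5
2: ✓ MOVGE  r0←0xb4
3: ✓ MOVNE  r2←0x5c
4: ✓ CMP  NZCV=0011
5: · ADDGT
6: · MOVGT
7: ✓ CMP  NZCV=0010
8: · SUBEQ
9: ✓ ADDCS  r0←0x65
10: ✓ ADDHI  r1←0xb0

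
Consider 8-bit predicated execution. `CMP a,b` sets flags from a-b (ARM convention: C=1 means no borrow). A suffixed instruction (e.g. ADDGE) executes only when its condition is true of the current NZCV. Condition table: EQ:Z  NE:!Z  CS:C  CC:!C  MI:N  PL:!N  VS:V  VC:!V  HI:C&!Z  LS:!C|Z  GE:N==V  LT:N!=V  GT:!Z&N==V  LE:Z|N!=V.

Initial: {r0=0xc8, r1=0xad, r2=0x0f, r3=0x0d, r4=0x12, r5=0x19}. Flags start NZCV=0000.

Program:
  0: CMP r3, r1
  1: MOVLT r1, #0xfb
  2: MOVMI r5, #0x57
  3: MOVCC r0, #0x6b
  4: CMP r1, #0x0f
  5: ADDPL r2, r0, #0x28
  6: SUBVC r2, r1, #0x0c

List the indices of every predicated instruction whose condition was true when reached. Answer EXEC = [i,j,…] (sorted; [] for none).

[0] flags=0000 → (cmp)
[1] flags=0000 LT?F → skip
[2] flags=0000 MI?F → skip
[3] flags=0000 CC?T → r0=0x6b
[4] flags=1010 → (cmp)
[5] flags=1010 PL?F → skip
[6] flags=1010 VC?T → r2=0xa1

EXEC = [3,6]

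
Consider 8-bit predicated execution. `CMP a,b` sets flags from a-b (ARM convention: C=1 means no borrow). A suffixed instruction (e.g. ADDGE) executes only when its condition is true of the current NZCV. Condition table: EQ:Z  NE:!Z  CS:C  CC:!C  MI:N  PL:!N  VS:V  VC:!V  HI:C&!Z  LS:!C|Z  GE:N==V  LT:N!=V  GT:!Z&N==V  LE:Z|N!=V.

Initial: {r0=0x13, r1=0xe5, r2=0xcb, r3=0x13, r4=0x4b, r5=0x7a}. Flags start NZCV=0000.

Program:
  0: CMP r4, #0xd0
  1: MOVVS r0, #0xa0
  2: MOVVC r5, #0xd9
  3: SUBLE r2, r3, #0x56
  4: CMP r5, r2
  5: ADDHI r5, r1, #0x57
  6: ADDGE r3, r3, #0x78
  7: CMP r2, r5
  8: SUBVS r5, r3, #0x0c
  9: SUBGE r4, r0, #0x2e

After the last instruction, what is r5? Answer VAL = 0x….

VAL = 0x3c

0: ✓ CMP  NZCV=0000
1: · MOVVS
2: ✓ MOVVC  r5←0xd9
3: · SUBLE
4: ✓ CMP  NZCV=0010
5: ✓ ADDHI  r5←0x3c
6: ✓ ADDGE  r3←0x8b
7: ✓ CMP  NZCV=1010
8: · SUBVS
9: · SUBGE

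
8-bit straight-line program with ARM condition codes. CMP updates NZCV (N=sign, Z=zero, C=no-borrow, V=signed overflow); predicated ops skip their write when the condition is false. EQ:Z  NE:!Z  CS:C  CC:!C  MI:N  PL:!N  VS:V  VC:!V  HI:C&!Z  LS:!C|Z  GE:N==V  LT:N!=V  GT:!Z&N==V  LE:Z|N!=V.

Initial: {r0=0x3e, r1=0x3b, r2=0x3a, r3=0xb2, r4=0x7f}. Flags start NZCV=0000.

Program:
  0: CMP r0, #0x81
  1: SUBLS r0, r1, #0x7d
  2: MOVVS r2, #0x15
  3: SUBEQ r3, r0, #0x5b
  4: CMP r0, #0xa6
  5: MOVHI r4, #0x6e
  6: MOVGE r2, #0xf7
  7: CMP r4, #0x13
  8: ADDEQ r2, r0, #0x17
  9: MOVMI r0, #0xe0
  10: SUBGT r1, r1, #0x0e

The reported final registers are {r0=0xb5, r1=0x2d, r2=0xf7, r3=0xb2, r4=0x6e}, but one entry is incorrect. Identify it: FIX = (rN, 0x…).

FIX = (r0, 0xbe)

[0] flags=1001 → (cmp)
[1] flags=1001 LS?T → r0=0xbe
[2] flags=1001 VS?T → r2=0x15
[3] flags=1001 EQ?F → skip
[4] flags=0010 → (cmp)
[5] flags=0010 HI?T → r4=0x6e
[6] flags=0010 GE?T → r2=0xf7
[7] flags=0010 → (cmp)
[8] flags=0010 EQ?F → skip
[9] flags=0010 MI?F → skip
[10] flags=0010 GT?T → r1=0x2d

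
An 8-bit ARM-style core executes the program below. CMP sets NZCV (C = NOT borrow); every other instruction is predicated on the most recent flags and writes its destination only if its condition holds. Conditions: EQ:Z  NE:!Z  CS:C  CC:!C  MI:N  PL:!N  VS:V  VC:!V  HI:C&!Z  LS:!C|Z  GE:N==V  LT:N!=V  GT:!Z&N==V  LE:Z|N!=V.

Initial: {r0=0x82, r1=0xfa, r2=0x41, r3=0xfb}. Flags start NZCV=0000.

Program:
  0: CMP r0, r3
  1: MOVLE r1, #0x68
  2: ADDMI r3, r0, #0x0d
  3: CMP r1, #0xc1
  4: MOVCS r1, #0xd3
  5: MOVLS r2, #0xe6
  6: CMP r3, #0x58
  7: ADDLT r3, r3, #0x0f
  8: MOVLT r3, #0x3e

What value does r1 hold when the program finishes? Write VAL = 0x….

0: ✓ CMP  NZCV=1000
1: ✓ MOVLE  r1←0x68
2: ✓ ADDMI  r3←0x8f
3: ✓ CMP  NZCV=1001
4: · MOVCS
5: ✓ MOVLS  r2←0xe6
6: ✓ CMP  NZCV=0011
7: ✓ ADDLT  r3←0x9e
8: ✓ MOVLT  r3←0x3e

VAL = 0x68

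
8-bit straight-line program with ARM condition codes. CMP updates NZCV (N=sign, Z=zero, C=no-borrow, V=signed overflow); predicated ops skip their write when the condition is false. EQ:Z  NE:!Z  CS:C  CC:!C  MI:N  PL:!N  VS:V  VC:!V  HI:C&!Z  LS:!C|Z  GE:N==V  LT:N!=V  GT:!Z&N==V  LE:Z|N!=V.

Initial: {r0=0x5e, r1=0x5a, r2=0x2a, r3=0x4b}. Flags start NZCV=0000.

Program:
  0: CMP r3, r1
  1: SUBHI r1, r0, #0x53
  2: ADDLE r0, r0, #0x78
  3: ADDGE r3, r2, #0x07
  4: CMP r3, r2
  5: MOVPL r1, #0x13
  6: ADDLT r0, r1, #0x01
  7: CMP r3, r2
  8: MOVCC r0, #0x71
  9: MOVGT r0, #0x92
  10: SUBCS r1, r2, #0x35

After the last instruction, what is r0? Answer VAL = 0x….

VAL = 0x92

[0] flags=1000 → (cmp)
[1] flags=1000 HI?F → skip
[2] flags=1000 LE?T → r0=0xd6
[3] flags=1000 GE?F → skip
[4] flags=0010 → (cmp)
[5] flags=0010 PL?T → r1=0x13
[6] flags=0010 LT?F → skip
[7] flags=0010 → (cmp)
[8] flags=0010 CC?F → skip
[9] flags=0010 GT?T → r0=0x92
[10] flags=0010 CS?T → r1=0xf5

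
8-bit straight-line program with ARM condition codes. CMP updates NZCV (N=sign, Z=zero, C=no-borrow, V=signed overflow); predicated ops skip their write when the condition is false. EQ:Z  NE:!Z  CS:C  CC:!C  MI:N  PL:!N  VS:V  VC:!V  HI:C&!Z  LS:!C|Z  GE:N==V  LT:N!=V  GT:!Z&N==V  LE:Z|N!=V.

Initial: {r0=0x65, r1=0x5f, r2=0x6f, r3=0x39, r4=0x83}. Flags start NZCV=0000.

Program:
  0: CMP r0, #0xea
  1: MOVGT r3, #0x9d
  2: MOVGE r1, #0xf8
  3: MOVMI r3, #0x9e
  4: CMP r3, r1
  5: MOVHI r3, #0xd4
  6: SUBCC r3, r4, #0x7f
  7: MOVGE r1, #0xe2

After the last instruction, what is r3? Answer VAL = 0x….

0: ✓ CMP  NZCV=0000
1: ✓ MOVGT  r3←0x9d
2: ✓ MOVGE  r1←0xf8
3: · MOVMI
4: ✓ CMP  NZCV=1000
5: · MOVHI
6: ✓ SUBCC  r3←0x04
7: · MOVGE

VAL = 0x04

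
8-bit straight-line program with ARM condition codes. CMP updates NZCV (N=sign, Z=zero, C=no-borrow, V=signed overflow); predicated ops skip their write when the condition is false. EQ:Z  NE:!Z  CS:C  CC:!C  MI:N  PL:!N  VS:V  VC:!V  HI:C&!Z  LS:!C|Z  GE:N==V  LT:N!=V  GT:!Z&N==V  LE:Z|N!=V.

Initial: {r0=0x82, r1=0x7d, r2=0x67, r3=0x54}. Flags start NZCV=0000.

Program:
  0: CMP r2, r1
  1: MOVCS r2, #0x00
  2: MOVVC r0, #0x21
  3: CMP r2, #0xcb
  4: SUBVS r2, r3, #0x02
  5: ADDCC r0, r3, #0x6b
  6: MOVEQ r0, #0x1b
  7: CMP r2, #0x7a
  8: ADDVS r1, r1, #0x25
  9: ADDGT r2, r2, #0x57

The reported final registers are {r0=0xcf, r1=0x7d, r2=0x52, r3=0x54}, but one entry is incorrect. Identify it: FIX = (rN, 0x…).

FIX = (r0, 0xbf)

[0] flags=1000 → (cmp)
[1] flags=1000 CS?F → skip
[2] flags=1000 VC?T → r0=0x21
[3] flags=1001 → (cmp)
[4] flags=1001 VS?T → r2=0x52
[5] flags=1001 CC?T → r0=0xbf
[6] flags=1001 EQ?F → skip
[7] flags=1000 → (cmp)
[8] flags=1000 VS?F → skip
[9] flags=1000 GT?F → skip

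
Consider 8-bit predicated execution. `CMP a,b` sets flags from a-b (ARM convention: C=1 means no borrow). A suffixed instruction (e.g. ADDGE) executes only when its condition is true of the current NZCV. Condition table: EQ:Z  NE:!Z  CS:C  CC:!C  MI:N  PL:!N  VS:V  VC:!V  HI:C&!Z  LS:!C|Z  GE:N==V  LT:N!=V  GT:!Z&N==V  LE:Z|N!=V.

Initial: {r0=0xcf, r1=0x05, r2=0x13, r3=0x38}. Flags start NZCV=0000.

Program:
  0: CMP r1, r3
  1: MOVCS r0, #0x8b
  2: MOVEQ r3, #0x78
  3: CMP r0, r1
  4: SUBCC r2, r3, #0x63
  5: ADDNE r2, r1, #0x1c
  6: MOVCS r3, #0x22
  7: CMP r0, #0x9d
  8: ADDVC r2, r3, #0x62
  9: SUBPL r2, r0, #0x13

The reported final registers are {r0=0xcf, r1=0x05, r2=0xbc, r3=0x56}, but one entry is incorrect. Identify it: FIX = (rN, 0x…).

0: ✓ CMP  NZCV=1000
1: · MOVCS
2: · MOVEQ
3: ✓ CMP  NZCV=1010
4: · SUBCC
5: ✓ ADDNE  r2←0x21
6: ✓ MOVCS  r3←0x22
7: ✓ CMP  NZCV=0010
8: ✓ ADDVC  r2←0x84
9: ✓ SUBPL  r2←0xbc

FIX = (r3, 0x22)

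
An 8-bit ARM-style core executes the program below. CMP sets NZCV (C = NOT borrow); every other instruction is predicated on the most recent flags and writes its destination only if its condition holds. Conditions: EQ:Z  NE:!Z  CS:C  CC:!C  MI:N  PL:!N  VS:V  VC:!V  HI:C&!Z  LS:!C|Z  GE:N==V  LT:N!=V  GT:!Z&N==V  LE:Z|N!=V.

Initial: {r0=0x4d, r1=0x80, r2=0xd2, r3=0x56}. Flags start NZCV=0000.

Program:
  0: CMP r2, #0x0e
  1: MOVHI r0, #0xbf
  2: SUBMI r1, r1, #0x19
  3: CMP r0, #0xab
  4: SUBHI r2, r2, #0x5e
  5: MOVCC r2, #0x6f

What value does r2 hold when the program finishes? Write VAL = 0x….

VAL = 0x74

0: ✓ CMP  NZCV=1010
1: ✓ MOVHI  r0←0xbf
2: ✓ SUBMI  r1←0x67
3: ✓ CMP  NZCV=0010
4: ✓ SUBHI  r2←0x74
5: · MOVCC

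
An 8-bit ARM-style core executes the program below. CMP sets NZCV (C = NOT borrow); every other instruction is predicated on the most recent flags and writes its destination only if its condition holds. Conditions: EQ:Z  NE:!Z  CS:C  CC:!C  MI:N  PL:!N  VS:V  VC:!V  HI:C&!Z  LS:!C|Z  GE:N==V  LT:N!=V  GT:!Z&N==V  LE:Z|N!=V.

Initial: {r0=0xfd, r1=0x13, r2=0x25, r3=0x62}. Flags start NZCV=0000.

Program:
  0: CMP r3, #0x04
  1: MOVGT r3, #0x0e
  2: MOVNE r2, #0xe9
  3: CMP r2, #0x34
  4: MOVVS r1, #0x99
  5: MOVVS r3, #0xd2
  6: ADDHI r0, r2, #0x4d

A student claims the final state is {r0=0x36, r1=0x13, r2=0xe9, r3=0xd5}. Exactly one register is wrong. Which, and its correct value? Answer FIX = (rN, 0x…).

FIX = (r3, 0x0e)

0: ✓ CMP  NZCV=0010
1: ✓ MOVGT  r3←0x0e
2: ✓ MOVNE  r2←0xe9
3: ✓ CMP  NZCV=1010
4: · MOVVS
5: · MOVVS
6: ✓ ADDHI  r0←0x36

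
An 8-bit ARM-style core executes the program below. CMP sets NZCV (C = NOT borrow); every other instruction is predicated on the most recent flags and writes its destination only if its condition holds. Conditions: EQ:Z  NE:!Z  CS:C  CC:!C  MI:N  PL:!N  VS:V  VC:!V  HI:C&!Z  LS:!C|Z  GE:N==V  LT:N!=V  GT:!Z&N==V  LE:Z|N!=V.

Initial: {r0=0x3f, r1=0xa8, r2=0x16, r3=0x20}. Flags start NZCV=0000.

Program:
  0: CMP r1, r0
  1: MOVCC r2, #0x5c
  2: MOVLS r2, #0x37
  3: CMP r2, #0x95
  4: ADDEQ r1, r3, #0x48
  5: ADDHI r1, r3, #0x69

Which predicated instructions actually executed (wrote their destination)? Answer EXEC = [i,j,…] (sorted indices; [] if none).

EXEC = []

0: ✓ CMP  NZCV=0011
1: · MOVCC
2: · MOVLS
3: ✓ CMP  NZCV=1001
4: · ADDEQ
5: · ADDHI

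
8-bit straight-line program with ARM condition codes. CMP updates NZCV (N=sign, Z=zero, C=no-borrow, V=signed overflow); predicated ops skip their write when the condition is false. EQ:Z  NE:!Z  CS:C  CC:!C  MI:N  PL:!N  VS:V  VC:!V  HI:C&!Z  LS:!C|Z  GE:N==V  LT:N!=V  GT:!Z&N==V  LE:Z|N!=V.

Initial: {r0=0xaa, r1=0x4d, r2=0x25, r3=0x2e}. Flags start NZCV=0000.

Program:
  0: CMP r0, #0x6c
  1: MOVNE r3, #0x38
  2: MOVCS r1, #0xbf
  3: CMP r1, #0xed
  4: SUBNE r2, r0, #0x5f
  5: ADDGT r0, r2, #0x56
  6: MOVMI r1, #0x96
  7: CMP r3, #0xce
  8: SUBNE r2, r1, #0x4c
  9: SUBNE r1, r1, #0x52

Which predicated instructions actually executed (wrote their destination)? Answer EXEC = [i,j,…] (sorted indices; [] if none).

EXEC = [1,2,4,6,8,9]

0: ✓ CMP  NZCV=0011
1: ✓ MOVNE  r3←0x38
2: ✓ MOVCS  r1←0xbf
3: ✓ CMP  NZCV=1000
4: ✓ SUBNE  r2←0x4b
5: · ADDGT
6: ✓ MOVMI  r1←0x96
7: ✓ CMP  NZCV=0000
8: ✓ SUBNE  r2←0x4a
9: ✓ SUBNE  r1←0x44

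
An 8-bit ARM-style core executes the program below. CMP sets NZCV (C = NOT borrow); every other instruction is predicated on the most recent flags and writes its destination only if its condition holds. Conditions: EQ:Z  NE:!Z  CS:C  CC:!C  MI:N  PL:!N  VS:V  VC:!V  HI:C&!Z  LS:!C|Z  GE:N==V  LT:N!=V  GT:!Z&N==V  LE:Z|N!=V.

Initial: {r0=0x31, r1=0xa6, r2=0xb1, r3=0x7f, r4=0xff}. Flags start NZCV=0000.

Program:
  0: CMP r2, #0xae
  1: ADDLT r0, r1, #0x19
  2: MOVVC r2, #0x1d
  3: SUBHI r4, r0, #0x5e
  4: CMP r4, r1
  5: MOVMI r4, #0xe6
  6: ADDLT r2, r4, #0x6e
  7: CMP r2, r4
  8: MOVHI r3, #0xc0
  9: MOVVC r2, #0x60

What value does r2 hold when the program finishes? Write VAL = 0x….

[0] flags=0010 → (cmp)
[1] flags=0010 LT?F → skip
[2] flags=0010 VC?T → r2=0x1d
[3] flags=0010 HI?T → r4=0xd3
[4] flags=0010 → (cmp)
[5] flags=0010 MI?F → skip
[6] flags=0010 LT?F → skip
[7] flags=0000 → (cmp)
[8] flags=0000 HI?F → skip
[9] flags=0000 VC?T → r2=0x60

VAL = 0x60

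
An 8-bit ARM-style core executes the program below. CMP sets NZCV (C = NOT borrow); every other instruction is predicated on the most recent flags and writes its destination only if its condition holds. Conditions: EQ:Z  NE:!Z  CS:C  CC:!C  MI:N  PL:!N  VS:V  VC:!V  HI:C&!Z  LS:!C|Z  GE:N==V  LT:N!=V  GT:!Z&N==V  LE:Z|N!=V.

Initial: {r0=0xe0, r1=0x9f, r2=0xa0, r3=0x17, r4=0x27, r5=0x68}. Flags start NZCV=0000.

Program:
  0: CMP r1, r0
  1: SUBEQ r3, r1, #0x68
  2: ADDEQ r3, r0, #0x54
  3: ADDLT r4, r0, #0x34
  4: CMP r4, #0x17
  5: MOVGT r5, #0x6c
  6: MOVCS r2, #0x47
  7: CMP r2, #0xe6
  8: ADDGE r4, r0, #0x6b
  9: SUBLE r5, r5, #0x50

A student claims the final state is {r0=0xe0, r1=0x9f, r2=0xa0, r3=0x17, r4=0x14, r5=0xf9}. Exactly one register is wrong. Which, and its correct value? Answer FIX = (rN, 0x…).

0: ✓ CMP  NZCV=1000
1: · SUBEQ
2: · ADDEQ
3: ✓ ADDLT  r4←0x14
4: ✓ CMP  NZCV=1000
5: · MOVGT
6: · MOVCS
7: ✓ CMP  NZCV=1000
8: · ADDGE
9: ✓ SUBLE  r5←0x18

FIX = (r5, 0x18)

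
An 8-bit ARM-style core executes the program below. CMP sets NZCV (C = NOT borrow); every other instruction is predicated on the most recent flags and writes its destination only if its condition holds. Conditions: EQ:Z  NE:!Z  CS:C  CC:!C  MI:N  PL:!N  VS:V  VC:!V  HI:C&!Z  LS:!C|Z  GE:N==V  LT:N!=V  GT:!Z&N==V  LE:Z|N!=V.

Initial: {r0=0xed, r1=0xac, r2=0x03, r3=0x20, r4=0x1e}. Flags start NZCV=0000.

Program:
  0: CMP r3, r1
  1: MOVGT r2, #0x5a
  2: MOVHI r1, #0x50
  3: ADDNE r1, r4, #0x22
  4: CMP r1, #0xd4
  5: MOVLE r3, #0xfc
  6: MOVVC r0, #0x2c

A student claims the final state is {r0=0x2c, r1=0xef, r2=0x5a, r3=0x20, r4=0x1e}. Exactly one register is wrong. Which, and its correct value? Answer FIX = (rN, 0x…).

[0] flags=0000 → (cmp)
[1] flags=0000 GT?T → r2=0x5a
[2] flags=0000 HI?F → skip
[3] flags=0000 NE?T → r1=0x40
[4] flags=0000 → (cmp)
[5] flags=0000 LE?F → skip
[6] flags=0000 VC?T → r0=0x2c

FIX = (r1, 0x40)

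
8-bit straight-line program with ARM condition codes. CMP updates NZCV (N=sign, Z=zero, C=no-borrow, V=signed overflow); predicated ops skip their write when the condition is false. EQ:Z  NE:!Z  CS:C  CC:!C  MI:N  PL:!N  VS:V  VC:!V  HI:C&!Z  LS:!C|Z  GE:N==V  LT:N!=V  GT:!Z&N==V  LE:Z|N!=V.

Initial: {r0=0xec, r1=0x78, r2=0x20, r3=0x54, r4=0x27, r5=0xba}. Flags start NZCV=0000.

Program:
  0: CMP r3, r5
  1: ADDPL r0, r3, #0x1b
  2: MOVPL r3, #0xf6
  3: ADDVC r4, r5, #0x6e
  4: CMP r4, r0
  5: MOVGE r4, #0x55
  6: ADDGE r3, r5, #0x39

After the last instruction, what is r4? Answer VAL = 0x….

VAL = 0x55

[0] flags=1001 → (cmp)
[1] flags=1001 PL?F → skip
[2] flags=1001 PL?F → skip
[3] flags=1001 VC?F → skip
[4] flags=0000 → (cmp)
[5] flags=0000 GE?T → r4=0x55
[6] flags=0000 GE?T → r3=0xf3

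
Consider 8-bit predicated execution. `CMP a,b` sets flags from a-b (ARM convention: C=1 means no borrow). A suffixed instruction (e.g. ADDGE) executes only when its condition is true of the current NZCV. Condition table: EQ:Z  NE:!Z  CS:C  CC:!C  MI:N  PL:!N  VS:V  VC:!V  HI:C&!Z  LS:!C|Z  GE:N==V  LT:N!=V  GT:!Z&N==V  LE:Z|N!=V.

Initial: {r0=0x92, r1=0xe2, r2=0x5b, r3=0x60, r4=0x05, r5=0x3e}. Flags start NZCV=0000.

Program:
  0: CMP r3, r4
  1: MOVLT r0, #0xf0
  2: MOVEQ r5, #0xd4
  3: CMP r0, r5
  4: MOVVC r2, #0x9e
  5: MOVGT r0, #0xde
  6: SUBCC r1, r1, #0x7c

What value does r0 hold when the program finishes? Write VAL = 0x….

0: ✓ CMP  NZCV=0010
1: · MOVLT
2: · MOVEQ
3: ✓ CMP  NZCV=0011
4: · MOVVC
5: · MOVGT
6: · SUBCC

VAL = 0x92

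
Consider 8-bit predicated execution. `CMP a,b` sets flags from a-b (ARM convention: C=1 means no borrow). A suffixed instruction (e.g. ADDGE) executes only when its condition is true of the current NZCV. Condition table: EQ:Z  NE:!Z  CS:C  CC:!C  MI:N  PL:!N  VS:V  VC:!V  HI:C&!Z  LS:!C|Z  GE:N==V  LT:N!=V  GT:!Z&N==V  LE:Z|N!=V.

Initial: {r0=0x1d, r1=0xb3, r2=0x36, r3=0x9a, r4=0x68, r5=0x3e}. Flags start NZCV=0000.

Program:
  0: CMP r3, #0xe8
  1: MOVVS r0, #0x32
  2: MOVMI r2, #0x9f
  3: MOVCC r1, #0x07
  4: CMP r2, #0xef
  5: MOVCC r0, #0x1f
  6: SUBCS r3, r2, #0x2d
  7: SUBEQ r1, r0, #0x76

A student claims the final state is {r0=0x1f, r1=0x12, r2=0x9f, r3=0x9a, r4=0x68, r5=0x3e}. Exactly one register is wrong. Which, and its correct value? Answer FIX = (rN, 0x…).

FIX = (r1, 0x07)

0: ✓ CMP  NZCV=1000
1: · MOVVS
2: ✓ MOVMI  r2←0x9f
3: ✓ MOVCC  r1←0x07
4: ✓ CMP  NZCV=1000
5: ✓ MOVCC  r0←0x1f
6: · SUBCS
7: · SUBEQ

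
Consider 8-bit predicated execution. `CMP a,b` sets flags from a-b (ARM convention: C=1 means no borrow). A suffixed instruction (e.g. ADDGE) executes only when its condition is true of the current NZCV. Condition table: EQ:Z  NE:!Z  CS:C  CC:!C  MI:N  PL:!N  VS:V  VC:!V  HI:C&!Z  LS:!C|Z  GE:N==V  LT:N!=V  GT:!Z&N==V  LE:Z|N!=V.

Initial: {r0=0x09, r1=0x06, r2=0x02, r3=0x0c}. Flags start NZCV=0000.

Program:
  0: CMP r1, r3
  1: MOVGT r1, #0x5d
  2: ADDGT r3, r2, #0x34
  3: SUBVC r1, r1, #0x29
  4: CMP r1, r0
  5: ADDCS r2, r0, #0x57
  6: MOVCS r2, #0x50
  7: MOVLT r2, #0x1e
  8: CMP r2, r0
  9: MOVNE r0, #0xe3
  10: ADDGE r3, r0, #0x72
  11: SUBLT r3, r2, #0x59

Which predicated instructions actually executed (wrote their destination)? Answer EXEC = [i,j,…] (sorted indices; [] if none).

EXEC = [3,5,6,7,9,10]

0: ✓ CMP  NZCV=1000
1: · MOVGT
2: · ADDGT
3: ✓ SUBVC  r1←0xdd
4: ✓ CMP  NZCV=1010
5: ✓ ADDCS  r2←0x60
6: ✓ MOVCS  r2←0x50
7: ✓ MOVLT  r2←0x1e
8: ✓ CMP  NZCV=0010
9: ✓ MOVNE  r0←0xe3
10: ✓ ADDGE  r3←0x55
11: · SUBLT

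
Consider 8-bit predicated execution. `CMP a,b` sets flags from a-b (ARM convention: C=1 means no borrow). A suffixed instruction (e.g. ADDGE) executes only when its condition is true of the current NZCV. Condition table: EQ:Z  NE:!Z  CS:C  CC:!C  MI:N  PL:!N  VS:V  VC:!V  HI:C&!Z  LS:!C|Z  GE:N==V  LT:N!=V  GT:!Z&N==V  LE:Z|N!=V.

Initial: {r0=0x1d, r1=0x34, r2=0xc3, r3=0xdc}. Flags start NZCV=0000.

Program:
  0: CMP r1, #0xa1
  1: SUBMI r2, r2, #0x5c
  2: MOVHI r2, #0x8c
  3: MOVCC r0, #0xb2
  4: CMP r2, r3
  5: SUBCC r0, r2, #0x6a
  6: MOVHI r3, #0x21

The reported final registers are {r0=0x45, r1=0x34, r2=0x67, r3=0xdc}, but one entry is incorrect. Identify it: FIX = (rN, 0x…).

[0] flags=1001 → (cmp)
[1] flags=1001 MI?T → r2=0x67
[2] flags=1001 HI?F → skip
[3] flags=1001 CC?T → r0=0xb2
[4] flags=1001 → (cmp)
[5] flags=1001 CC?T → r0=0xfd
[6] flags=1001 HI?F → skip

FIX = (r0, 0xfd)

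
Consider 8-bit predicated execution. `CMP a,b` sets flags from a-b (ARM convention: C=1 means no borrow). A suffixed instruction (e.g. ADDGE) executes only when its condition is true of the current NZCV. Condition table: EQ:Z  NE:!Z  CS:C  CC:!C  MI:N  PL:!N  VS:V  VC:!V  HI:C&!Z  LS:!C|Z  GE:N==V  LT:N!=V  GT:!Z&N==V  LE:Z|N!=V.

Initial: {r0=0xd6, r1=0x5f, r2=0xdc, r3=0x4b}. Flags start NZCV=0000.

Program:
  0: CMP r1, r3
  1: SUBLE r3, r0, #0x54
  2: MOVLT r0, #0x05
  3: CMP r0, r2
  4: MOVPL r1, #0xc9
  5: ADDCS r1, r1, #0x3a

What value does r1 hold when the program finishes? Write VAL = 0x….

VAL = 0x5f

[0] flags=0010 → (cmp)
[1] flags=0010 LE?F → skip
[2] flags=0010 LT?F → skip
[3] flags=1000 → (cmp)
[4] flags=1000 PL?F → skip
[5] flags=1000 CS?F → skip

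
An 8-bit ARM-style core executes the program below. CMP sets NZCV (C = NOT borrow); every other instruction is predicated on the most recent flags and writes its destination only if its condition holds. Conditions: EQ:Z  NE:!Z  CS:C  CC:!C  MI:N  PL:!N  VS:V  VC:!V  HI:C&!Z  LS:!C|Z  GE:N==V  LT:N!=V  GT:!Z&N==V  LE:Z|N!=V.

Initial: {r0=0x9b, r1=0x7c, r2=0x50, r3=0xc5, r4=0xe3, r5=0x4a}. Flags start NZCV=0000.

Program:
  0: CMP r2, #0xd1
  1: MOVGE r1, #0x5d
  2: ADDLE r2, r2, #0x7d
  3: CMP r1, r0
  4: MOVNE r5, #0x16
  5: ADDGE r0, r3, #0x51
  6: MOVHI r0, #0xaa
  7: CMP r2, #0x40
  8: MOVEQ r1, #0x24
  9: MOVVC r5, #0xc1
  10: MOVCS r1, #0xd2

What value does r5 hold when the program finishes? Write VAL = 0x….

VAL = 0xc1

[0] flags=0000 → (cmp)
[1] flags=0000 GE?T → r1=0x5d
[2] flags=0000 LE?F → skip
[3] flags=1001 → (cmp)
[4] flags=1001 NE?T → r5=0x16
[5] flags=1001 GE?T → r0=0x16
[6] flags=1001 HI?F → skip
[7] flags=0010 → (cmp)
[8] flags=0010 EQ?F → skip
[9] flags=0010 VC?T → r5=0xc1
[10] flags=0010 CS?T → r1=0xd2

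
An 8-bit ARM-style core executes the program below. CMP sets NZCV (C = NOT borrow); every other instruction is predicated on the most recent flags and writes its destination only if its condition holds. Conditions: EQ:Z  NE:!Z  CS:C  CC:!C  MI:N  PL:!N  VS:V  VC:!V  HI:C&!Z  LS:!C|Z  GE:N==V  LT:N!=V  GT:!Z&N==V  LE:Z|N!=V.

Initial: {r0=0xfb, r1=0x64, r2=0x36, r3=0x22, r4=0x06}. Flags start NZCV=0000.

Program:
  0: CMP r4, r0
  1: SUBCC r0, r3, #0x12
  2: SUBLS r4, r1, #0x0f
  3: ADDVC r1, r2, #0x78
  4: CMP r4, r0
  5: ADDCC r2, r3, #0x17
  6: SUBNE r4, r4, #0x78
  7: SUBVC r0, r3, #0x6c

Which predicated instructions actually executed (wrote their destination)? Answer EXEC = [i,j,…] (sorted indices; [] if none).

EXEC = [1,2,3,6,7]

[0] flags=0000 → (cmp)
[1] flags=0000 CC?T → r0=0x10
[2] flags=0000 LS?T → r4=0x55
[3] flags=0000 VC?T → r1=0xae
[4] flags=0010 → (cmp)
[5] flags=0010 CC?F → skip
[6] flags=0010 NE?T → r4=0xdd
[7] flags=0010 VC?T → r0=0xb6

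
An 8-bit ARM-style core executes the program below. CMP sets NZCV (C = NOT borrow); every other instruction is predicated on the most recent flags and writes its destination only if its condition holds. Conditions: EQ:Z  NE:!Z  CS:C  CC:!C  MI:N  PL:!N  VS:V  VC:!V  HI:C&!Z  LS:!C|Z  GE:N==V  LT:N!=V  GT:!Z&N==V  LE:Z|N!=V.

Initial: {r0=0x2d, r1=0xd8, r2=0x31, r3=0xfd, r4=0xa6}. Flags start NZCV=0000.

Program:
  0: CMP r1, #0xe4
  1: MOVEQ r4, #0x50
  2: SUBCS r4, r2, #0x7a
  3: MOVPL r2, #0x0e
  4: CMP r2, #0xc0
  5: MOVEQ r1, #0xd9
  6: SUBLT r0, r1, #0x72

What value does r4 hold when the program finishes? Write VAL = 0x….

VAL = 0xa6

0: ✓ CMP  NZCV=1000
1: · MOVEQ
2: · SUBCS
3: · MOVPL
4: ✓ CMP  NZCV=0000
5: · MOVEQ
6: · SUBLT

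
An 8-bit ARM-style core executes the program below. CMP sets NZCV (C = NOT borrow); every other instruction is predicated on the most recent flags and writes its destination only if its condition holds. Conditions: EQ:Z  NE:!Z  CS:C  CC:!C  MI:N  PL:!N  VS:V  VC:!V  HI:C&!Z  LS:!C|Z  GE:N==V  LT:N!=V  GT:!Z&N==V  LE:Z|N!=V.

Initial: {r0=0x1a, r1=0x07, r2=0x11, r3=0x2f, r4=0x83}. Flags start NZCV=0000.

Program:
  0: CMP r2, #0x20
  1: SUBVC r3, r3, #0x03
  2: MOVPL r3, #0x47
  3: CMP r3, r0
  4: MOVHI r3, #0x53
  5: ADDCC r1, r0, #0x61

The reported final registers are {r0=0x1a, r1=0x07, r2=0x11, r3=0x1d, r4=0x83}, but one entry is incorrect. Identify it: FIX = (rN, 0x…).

FIX = (r3, 0x53)

0: ✓ CMP  NZCV=1000
1: ✓ SUBVC  r3←0x2c
2: · MOVPL
3: ✓ CMP  NZCV=0010
4: ✓ MOVHI  r3←0x53
5: · ADDCC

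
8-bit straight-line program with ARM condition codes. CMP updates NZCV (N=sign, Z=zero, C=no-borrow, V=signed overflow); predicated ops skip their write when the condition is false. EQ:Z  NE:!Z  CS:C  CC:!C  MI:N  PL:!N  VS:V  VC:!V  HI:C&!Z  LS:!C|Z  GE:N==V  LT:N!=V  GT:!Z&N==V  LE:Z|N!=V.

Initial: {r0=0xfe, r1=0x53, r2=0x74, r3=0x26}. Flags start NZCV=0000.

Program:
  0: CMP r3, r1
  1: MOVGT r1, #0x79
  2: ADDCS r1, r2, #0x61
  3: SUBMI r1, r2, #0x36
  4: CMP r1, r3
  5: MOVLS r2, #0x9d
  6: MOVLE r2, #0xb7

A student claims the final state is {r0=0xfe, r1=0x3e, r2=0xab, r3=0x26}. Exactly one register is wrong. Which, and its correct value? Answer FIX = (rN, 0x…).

FIX = (r2, 0x74)

0: ✓ CMP  NZCV=1000
1: · MOVGT
2: · ADDCS
3: ✓ SUBMI  r1←0x3e
4: ✓ CMP  NZCV=0010
5: · MOVLS
6: · MOVLE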